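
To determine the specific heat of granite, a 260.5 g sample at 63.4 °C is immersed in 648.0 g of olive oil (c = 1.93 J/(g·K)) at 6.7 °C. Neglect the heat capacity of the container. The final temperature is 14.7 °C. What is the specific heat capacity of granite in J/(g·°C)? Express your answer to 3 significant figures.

c = 0.789 J/(g·°C)

q_gained = (648.0 × 1.93) × (14.7 − 6.7) = 10010 J
q_lost = 260.5 × c × (63.4 − 14.7) = 12686.35 c
Set equal: c = 10010 / 12686.35 = 0.789 J/(g·°C)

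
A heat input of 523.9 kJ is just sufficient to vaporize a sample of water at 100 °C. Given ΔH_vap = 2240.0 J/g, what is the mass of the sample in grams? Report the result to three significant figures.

m = q / ΔH_vap = 523900 J / 2240.0 J/g = 234 g

m = 234 g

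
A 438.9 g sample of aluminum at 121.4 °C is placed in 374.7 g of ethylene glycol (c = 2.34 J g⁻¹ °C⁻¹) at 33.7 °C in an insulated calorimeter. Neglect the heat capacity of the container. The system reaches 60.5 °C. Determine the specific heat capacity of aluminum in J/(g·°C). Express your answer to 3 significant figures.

c = 0.879 J/(g·°C)

q_gained = (374.7 × 2.34) × (60.5 − 33.7) = 23500 J
q_lost = 438.9 × c × (121.4 − 60.5) = 26729.01 c
Set equal: c = 23500 / 26729.01 = 0.879 J/(g·°C)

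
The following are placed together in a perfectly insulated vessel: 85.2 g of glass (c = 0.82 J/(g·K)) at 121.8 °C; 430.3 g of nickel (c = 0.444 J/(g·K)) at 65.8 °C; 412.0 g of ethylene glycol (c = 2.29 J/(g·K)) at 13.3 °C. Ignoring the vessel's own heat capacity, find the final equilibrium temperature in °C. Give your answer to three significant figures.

Σ mᵢcᵢ(T − Tᵢ) = 0  ⇒  T = Σ mᵢcᵢTᵢ / Σ mᵢcᵢ
Σ mᵢcᵢ = 85.2×0.82 + 430.3×0.444 + 412.0×2.29 = 1204.3972
Σ mᵢcᵢTᵢ = 69.864×121.8 + 191.0532×65.8 + 943.48×13.3 = 33629
T = 33629 / 1204.3972 = 27.92 °C

T_f = 27.9 °C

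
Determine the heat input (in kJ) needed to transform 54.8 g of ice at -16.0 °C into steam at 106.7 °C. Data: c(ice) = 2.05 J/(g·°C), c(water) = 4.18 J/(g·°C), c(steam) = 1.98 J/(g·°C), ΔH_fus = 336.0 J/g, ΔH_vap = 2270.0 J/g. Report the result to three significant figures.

q1 (heat ice -16.0→0.0 °C): 54.8 × 2.05 × 16.0 = 1797 J
q2 (melt at 0 °C): 54.8 × 336.0 = 18413 J
q3 (heat water 0.0→100.0 °C): 54.8 × 4.18 × 100.0 = 22906 J
q4 (vaporize at 100 °C): 54.8 × 2270.0 = 124396 J
q5 (heat steam 100.0→106.7 °C): 54.8 × 1.98 × 6.7 = 727 J
Total: 1797 + 18413 + 22906 + 124396 + 727 = 168239 J = 168 kJ

q = 168 kJ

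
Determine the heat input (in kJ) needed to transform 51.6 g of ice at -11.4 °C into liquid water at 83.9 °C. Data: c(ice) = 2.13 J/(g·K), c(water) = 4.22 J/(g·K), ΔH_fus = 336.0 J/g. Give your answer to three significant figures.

q = 36.9 kJ

q1 (heat ice -11.4→0.0 °C): 51.6 × 2.13 × 11.4 = 1253 J
q2 (melt at 0 °C): 51.6 × 336.0 = 17338 J
q3 (heat water 0.0→83.9 °C): 51.6 × 4.22 × 83.9 = 18269 J
Total: 1253 + 17338 + 18269 = 36860 J = 36.9 kJ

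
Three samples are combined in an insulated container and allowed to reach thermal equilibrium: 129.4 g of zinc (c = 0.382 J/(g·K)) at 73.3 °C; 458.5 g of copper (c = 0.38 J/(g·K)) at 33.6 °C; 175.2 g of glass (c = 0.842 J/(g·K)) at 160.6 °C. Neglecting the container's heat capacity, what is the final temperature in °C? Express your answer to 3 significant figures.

T_f = 89.4 °C

Σ mᵢcᵢ(T − Tᵢ) = 0  ⇒  T = Σ mᵢcᵢTᵢ / Σ mᵢcᵢ
Σ mᵢcᵢ = 129.4×0.382 + 458.5×0.38 + 175.2×0.842 = 371.1792
Σ mᵢcᵢTᵢ = 49.4308×73.3 + 174.23×33.6 + 147.5184×160.6 = 33169
T = 33169 / 371.1792 = 89.36 °C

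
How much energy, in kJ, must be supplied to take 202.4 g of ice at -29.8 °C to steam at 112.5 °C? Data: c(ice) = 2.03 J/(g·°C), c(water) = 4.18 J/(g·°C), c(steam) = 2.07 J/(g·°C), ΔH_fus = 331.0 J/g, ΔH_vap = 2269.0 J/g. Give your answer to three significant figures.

q = 628 kJ

q1 (heat ice -29.8→0.0 °C): 202.4 × 2.03 × 29.8 = 12244 J
q2 (melt at 0 °C): 202.4 × 331.0 = 66994 J
q3 (heat water 0.0→100.0 °C): 202.4 × 4.18 × 100.0 = 84603 J
q4 (vaporize at 100 °C): 202.4 × 2269.0 = 459246 J
q5 (heat steam 100.0→112.5 °C): 202.4 × 2.07 × 12.5 = 5237 J
Total: 12244 + 66994 + 84603 + 459246 + 5237 = 628324 J = 628 kJ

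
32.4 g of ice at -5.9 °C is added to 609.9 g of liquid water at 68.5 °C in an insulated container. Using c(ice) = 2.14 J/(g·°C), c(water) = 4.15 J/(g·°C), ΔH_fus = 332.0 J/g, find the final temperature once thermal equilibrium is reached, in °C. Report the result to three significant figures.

Heat to bring ice to 0 °C and melt it: q₁ = 32.4×2.14×5.9 + 32.4×332.0 = 11166 J
Heat the water can supply cooling to 0 °C: 609.9×4.15×68.5 = 173379 J > q₁, so all ice melts.
Energy balance: 609.9×4.15×(68.5 − T) = 11166 + 32.4×4.15×(T − 0)
2531.085(68.5 − T) = 11166 + 134.46 T
173379 − 11166 = 2665.545 T
T = 162213 / 2665.545 = 60.86 °C

T_f = 60.9 °C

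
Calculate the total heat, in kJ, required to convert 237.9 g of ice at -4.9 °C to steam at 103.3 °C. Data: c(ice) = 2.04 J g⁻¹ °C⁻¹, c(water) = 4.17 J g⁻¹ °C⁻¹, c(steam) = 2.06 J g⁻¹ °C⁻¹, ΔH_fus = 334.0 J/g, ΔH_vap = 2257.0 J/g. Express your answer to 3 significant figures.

q1 (heat ice -4.9→0.0 °C): 237.9 × 2.04 × 4.9 = 2378 J
q2 (melt at 0 °C): 237.9 × 334.0 = 79459 J
q3 (heat water 0.0→100.0 °C): 237.9 × 4.17 × 100.0 = 99204 J
q4 (vaporize at 100 °C): 237.9 × 2257.0 = 536940 J
q5 (heat steam 100.0→103.3 °C): 237.9 × 2.06 × 3.3 = 1617 J
Total: 2378 + 79459 + 99204 + 536940 + 1617 = 719598 J = 720 kJ

q = 720 kJ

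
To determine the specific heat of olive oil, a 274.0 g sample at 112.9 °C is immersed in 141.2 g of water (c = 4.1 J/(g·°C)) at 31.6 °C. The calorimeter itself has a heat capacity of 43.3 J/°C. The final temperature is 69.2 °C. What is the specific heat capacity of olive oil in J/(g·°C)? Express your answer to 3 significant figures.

q_gained = (141.2 × 4.1 + 43.3) × (69.2 − 31.6) = 23400 J
q_lost = 274.0 × c × (112.9 − 69.2) = 11973.8 c
Set equal: c = 23400 / 11973.8 = 1.95 J/(g·°C)

c = 1.95 J/(g·°C)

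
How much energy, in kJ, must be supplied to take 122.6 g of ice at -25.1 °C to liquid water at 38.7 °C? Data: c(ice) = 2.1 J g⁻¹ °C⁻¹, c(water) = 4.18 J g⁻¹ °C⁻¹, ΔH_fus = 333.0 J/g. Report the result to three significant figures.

q = 67.1 kJ

q1 (heat ice -25.1→0.0 °C): 122.6 × 2.1 × 25.1 = 6462 J
q2 (melt at 0 °C): 122.6 × 333.0 = 40826 J
q3 (heat water 0.0→38.7 °C): 122.6 × 4.18 × 38.7 = 19833 J
Total: 6462 + 40826 + 19833 = 67121 J = 67.1 kJ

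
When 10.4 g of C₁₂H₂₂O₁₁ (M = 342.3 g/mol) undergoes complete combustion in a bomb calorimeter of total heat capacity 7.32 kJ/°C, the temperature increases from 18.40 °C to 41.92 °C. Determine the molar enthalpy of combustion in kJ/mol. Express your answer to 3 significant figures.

ΔT = 41.92 − 18.40 = 23.52 °C
q_cal = C_cal × ΔT = 7.32 × 23.52 = 172.1664 kJ
n = 10.4 / 342.3 = 0.03038 mol
q_rxn = −q_cal = -172.1664 kJ
ΔH = -172.1664 / 0.03038 = -5667 kJ/mol

ΔH = -5670 kJ/mol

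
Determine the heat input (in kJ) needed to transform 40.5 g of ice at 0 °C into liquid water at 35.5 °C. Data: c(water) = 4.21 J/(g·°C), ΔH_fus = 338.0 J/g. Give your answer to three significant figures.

q = 19.7 kJ

q1 (melt at 0 °C): 40.5 × 338.0 = 13689 J
q2 (heat water 0.0→35.5 °C): 40.5 × 4.21 × 35.5 = 6053 J
Total: 13689 + 6053 = 19742 J = 19.7 kJ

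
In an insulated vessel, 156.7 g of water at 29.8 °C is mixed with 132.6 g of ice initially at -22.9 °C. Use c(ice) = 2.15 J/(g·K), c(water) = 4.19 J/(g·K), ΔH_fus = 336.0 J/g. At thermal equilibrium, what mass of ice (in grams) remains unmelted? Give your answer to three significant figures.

Heat to warm all ice to 0 °C: 132.6×2.15×22.9 = 6528.6 J
Heat released by water cooling to 0 °C: 156.7×4.19×29.8 = 19566 J
19566 J < 6528.6 + 132.6×336.0 = 51082.2 J, so not all ice melts; final T = 0 °C.
Heat left for melting: 19566 − 6528.6 = 13037.4 J
Mass melted = 13037.4 / 336.0 = 38.80 g
Ice remaining = 132.6 − 38.80 = 93.80 g

m_ice remaining = 93.8 g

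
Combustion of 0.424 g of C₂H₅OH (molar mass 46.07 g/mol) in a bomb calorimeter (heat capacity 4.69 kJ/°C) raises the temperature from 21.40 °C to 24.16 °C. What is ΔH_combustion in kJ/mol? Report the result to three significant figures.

ΔH = -1410 kJ/mol

ΔT = 24.16 − 21.40 = 2.76 °C
q_cal = C_cal × ΔT = 4.69 × 2.76 = 12.9444 kJ
n = 0.424 / 46.07 = 0.009203 mol
q_rxn = −q_cal = -12.9444 kJ
ΔH = -12.9444 / 0.009203 = -1407 kJ/mol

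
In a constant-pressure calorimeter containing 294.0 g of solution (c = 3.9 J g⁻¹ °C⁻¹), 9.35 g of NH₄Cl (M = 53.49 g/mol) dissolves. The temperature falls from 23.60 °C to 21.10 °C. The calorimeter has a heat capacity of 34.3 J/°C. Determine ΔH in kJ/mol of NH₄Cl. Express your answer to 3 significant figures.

ΔH = 16.9 kJ/mol

|ΔT| = |21.10 − 23.60| = 2.50 °C
|q_surr| = (294.0 × 3.9 + 34.3) × 2.50 = 1180.9 × 2.50 = 2952 J
n(NH₄Cl) = 9.35 / 53.49 = 0.1748 mol
Temperature fell, so q_rxn = +|q_surr| = 2.952 kJ
ΔH = q_rxn / n = 16.89 kJ/mol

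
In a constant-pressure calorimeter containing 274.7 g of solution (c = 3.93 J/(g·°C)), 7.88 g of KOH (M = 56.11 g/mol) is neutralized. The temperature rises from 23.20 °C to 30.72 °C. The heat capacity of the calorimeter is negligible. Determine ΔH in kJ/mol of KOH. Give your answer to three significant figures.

ΔH = -57.8 kJ/mol

|ΔT| = |30.72 − 23.20| = 7.52 °C
|q_surr| = (274.7 × 3.93) × 7.52 = 1079.571 × 7.52 = 8118 J
n(KOH) = 7.88 / 56.11 = 0.1404 mol
Temperature rose, so q_rxn = −|q_surr| = -8.118 kJ
ΔH = q_rxn / n = -57.82 kJ/mol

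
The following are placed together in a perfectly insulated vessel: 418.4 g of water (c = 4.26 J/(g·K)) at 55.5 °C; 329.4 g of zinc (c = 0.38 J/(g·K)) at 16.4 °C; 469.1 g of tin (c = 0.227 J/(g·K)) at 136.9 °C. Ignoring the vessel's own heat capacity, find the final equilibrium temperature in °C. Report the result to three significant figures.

T_f = 57.4 °C

Σ mᵢcᵢ(T − Tᵢ) = 0  ⇒  T = Σ mᵢcᵢTᵢ / Σ mᵢcᵢ
Σ mᵢcᵢ = 418.4×4.26 + 329.4×0.38 + 469.1×0.227 = 2014.0417
Σ mᵢcᵢTᵢ = 1782.384×55.5 + 125.172×16.4 + 106.4857×136.9 = 115550
T = 115550 / 2014.0417 = 57.37 °C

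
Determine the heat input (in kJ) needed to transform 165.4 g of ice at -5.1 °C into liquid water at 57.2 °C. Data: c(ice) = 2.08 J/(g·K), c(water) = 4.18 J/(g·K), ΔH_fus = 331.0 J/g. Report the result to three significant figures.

q1 (heat ice -5.1→0.0 °C): 165.4 × 2.08 × 5.1 = 1755 J
q2 (melt at 0 °C): 165.4 × 331.0 = 54747 J
q3 (heat water 0.0→57.2 °C): 165.4 × 4.18 × 57.2 = 39546 J
Total: 1755 + 54747 + 39546 = 96048 J = 96.0 kJ

q = 96.0 kJ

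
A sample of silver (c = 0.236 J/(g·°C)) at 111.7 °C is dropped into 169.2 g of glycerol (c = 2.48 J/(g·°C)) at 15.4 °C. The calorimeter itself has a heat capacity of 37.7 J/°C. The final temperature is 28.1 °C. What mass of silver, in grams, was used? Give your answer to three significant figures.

m = 294 g

q_gained = (169.2 × 2.48 + 37.7) × (28.1 − 15.4) = 5808 J
q_lost = m × 0.236 × (111.7 − 28.1) = 19.7296 m
m = 5808 / 19.7296 = 294 g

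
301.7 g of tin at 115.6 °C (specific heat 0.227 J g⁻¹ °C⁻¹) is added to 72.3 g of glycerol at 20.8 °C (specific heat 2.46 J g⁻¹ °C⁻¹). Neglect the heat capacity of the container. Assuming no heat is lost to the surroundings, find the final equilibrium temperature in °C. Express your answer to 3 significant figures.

T_f = 47.2 °C

Heat lost by tin = heat gained by glycerol.
(301.7)(0.227)(115.6 − T) = (72.3)(2.46)(T − 20.8)
68.4859 (115.6 − T) = 177.858 (T − 20.8)
7917.0 − 68.4859 T = 177.858 T − 3699.4
11616.4 = 246.3439 T
T = 47.16 °C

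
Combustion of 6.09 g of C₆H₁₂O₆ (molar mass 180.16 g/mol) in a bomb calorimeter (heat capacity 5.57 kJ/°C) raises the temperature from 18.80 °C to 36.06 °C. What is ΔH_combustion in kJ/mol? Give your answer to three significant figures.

ΔT = 36.06 − 18.80 = 17.26 °C
q_cal = C_cal × ΔT = 5.57 × 17.26 = 96.1382 kJ
n = 6.09 / 180.16 = 0.03380 mol
q_rxn = −q_cal = -96.1382 kJ
ΔH = -96.1382 / 0.03380 = -2844 kJ/mol

ΔH = -2840 kJ/mol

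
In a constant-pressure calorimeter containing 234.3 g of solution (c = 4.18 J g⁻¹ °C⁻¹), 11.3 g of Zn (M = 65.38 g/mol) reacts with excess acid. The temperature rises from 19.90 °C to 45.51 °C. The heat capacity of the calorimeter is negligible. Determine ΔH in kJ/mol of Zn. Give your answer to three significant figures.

ΔH = -145 kJ/mol

|ΔT| = |45.51 − 19.90| = 25.61 °C
|q_surr| = (234.3 × 4.18) × 25.61 = 979.374 × 25.61 = 25080 J
n(Zn) = 11.3 / 65.38 = 0.1728 mol
Temperature rose, so q_rxn = −|q_surr| = -25.08 kJ
ΔH = q_rxn / n = -145.1 kJ/mol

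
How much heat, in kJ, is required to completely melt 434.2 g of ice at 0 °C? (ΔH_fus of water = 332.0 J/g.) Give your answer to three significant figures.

q = m × ΔH_fus = 434.2 × 332.0 = 144200 J = 144 kJ

q = 144 kJ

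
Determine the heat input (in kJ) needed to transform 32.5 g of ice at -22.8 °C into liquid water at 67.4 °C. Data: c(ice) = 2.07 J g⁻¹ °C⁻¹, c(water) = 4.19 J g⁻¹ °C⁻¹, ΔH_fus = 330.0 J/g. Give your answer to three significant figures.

q1 (heat ice -22.8→0.0 °C): 32.5 × 2.07 × 22.8 = 1534 J
q2 (melt at 0 °C): 32.5 × 330.0 = 10725 J
q3 (heat water 0.0→67.4 °C): 32.5 × 4.19 × 67.4 = 9178 J
Total: 1534 + 10725 + 9178 = 21437 J = 21.4 kJ

q = 21.4 kJ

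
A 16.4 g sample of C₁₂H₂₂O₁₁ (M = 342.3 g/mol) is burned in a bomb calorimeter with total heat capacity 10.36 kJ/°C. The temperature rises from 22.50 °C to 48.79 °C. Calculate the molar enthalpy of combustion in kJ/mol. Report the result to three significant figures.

ΔH = -5680 kJ/mol

ΔT = 48.79 − 22.50 = 26.29 °C
q_cal = C_cal × ΔT = 10.36 × 26.29 = 272.3644 kJ
n = 16.4 / 342.3 = 0.04791 mol
q_rxn = −q_cal = -272.3644 kJ
ΔH = -272.3644 / 0.04791 = -5684.9 kJ/mol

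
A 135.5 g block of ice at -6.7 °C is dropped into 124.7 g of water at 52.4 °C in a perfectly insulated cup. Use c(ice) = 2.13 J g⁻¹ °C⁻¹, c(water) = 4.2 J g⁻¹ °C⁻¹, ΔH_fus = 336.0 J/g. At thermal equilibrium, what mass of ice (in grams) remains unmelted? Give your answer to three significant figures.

Heat to warm all ice to 0 °C: 135.5×2.13×6.7 = 1933.7 J
Heat released by water cooling to 0 °C: 124.7×4.2×52.4 = 27444 J
27444 J < 1933.7 + 135.5×336.0 = 47461.7 J, so not all ice melts; final T = 0 °C.
Heat left for melting: 27444 − 1933.7 = 25510.3 J
Mass melted = 25510.3 / 336.0 = 75.92 g
Ice remaining = 135.5 − 75.92 = 59.58 g

m_ice remaining = 59.6 g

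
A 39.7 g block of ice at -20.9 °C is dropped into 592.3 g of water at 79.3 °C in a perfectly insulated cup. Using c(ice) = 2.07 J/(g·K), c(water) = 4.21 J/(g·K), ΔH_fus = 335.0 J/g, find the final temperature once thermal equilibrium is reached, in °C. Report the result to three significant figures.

T_f = 68.7 °C

Heat to bring ice to 0 °C and melt it: q₁ = 39.7×2.07×20.9 + 39.7×335.0 = 15017 J
Heat the water can supply cooling to 0 °C: 592.3×4.21×79.3 = 197741 J > q₁, so all ice melts.
Energy balance: 592.3×4.21×(79.3 − T) = 15017 + 39.7×4.21×(T − 0)
2493.583(79.3 − T) = 15017 + 167.137 T
197741 − 15017 = 2660.720 T
T = 182724 / 2660.720 = 68.67 °C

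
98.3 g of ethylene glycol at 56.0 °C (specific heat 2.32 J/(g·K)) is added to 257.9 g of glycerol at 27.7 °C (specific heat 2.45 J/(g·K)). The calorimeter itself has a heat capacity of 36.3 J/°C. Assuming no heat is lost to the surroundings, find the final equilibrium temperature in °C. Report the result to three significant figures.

T_f = 34.9 °C

Heat lost by ethylene glycol = heat gained by glycerol + calorimeter.
(98.3)(2.32)(56.0 − T) = [(257.9)(2.45) + 36.3](T − 27.7)
228.056 (56.0 − T) = 668.155 (T − 27.7)
12771 − 228.056 T = 668.155 T − 18508
31279 = 896.211 T
T = 34.90 °C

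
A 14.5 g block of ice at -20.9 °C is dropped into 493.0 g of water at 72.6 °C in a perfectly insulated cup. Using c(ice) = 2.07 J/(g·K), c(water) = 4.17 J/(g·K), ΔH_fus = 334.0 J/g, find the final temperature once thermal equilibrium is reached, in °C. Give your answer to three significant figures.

Heat to bring ice to 0 °C and melt it: q₁ = 14.5×2.07×20.9 + 14.5×334.0 = 5470.3 J
Heat the water can supply cooling to 0 °C: 493.0×4.17×72.6 = 149252 J > q₁, so all ice melts.
Energy balance: 493.0×4.17×(72.6 − T) = 5470.3 + 14.5×4.17×(T − 0)
2055.81(72.6 − T) = 5470.3 + 60.465 T
149252 − 5470.3 = 2116.275 T
T = 143781.7 / 2116.275 = 67.94 °C

T_f = 67.9 °C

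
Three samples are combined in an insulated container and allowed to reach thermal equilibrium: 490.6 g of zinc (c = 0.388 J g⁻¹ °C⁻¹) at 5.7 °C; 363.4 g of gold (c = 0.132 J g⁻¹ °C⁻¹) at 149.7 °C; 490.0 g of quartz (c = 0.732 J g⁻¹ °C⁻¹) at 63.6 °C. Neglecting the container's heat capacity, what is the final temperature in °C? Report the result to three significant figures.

T_f = 52.1 °C

Σ mᵢcᵢ(T − Tᵢ) = 0  ⇒  T = Σ mᵢcᵢTᵢ / Σ mᵢcᵢ
Σ mᵢcᵢ = 490.6×0.388 + 363.4×0.132 + 490.0×0.732 = 597.0016
Σ mᵢcᵢTᵢ = 190.3528×5.7 + 47.9688×149.7 + 358.68×63.6 = 31078
T = 31078 / 597.0016 = 52.06 °C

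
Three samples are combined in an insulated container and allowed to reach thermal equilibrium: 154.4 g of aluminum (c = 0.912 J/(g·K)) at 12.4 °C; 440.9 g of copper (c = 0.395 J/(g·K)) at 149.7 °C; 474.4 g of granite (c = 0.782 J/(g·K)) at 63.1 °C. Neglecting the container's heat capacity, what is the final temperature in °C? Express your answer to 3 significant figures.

Σ mᵢcᵢ(T − Tᵢ) = 0  ⇒  T = Σ mᵢcᵢTᵢ / Σ mᵢcᵢ
Σ mᵢcᵢ = 154.4×0.912 + 440.9×0.395 + 474.4×0.782 = 685.9491
Σ mᵢcᵢTᵢ = 140.8128×12.4 + 174.1555×149.7 + 370.9808×63.1 = 51226
T = 51226 / 685.9491 = 74.68 °C

T_f = 74.7 °C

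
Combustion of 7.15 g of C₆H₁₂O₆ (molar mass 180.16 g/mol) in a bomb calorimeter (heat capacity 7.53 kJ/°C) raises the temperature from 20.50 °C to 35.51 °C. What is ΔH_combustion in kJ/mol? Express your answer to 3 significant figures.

ΔT = 35.51 − 20.50 = 15.01 °C
q_cal = C_cal × ΔT = 7.53 × 15.01 = 113.0253 kJ
n = 7.15 / 180.16 = 0.03969 mol
q_rxn = −q_cal = -113.0253 kJ
ΔH = -113.0253 / 0.03969 = -2848 kJ/mol

ΔH = -2850 kJ/mol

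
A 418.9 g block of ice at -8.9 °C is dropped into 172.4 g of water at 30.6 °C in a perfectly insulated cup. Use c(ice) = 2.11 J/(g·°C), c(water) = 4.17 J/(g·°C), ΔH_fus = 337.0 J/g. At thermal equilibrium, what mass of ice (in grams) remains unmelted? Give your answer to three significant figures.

m_ice remaining = 377 g

Heat to warm all ice to 0 °C: 418.9×2.11×8.9 = 7866.5 J
Heat released by water cooling to 0 °C: 172.4×4.17×30.6 = 21999 J
21999 J < 7866.5 + 418.9×337.0 = 149035.8 J, so not all ice melts; final T = 0 °C.
Heat left for melting: 21999 − 7866.5 = 14132.5 J
Mass melted = 14132.5 / 337.0 = 41.94 g
Ice remaining = 418.9 − 41.94 = 376.96 g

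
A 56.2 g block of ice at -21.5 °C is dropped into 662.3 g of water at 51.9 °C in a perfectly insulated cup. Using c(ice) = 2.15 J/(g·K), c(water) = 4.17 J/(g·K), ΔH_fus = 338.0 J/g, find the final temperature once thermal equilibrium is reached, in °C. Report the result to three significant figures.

T_f = 40.6 °C

Heat to bring ice to 0 °C and melt it: q₁ = 56.2×2.15×21.5 + 56.2×338.0 = 21593 J
Heat the water can supply cooling to 0 °C: 662.3×4.17×51.9 = 143337 J > q₁, so all ice melts.
Energy balance: 662.3×4.17×(51.9 − T) = 21593 + 56.2×4.17×(T − 0)
2761.791(51.9 − T) = 21593 + 234.354 T
143337 − 21593 = 2996.145 T
T = 121744 / 2996.145 = 40.63 °C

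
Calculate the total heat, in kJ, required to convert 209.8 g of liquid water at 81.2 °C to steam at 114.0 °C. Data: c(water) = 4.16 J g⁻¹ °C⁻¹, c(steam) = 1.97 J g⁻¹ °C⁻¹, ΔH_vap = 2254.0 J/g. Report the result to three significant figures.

q1 (heat water 81.2→100.0 °C): 209.8 × 4.16 × 18.8 = 16408 J
q2 (vaporize at 100 °C): 209.8 × 2254.0 = 472889 J
q3 (heat steam 100.0→114.0 °C): 209.8 × 1.97 × 14.0 = 5786 J
Total: 16408 + 472889 + 5786 = 495083 J = 495 kJ

q = 495 kJ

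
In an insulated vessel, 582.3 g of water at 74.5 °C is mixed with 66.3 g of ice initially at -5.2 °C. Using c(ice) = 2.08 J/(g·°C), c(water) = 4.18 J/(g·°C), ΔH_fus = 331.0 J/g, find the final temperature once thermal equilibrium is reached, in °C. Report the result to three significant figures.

T_f = 58.5 °C

Heat to bring ice to 0 °C and melt it: q₁ = 66.3×2.08×5.2 + 66.3×331.0 = 22662 J
Heat the water can supply cooling to 0 °C: 582.3×4.18×74.5 = 181334 J > q₁, so all ice melts.
Energy balance: 582.3×4.18×(74.5 − T) = 22662 + 66.3×4.18×(T − 0)
2434.014(74.5 − T) = 22662 + 277.134 T
181334 − 22662 = 2711.148 T
T = 158672 / 2711.148 = 58.53 °C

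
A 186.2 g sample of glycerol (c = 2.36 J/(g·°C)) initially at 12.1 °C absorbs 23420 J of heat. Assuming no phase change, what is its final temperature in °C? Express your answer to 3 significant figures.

T_f = 65.4 °C

ΔT = q / (m c) = 23420 / (186.2 × 2.36) = 53.30 °C
T_f = 12.1 + 53.30 = 65.40 °C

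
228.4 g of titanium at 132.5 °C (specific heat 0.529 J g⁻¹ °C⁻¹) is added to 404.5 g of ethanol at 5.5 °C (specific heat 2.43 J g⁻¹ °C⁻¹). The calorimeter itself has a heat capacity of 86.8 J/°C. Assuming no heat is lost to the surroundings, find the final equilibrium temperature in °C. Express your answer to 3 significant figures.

Heat lost by titanium = heat gained by ethanol + calorimeter.
(228.4)(0.529)(132.5 − T) = [(404.5)(2.43) + 86.8](T − 5.5)
120.8236 (132.5 − T) = 1069.735 (T − 5.5)
16009 − 120.8236 T = 1069.735 T − 5883.5
21892.5 = 1190.5586 T
T = 18.39 °C

T_f = 18.4 °C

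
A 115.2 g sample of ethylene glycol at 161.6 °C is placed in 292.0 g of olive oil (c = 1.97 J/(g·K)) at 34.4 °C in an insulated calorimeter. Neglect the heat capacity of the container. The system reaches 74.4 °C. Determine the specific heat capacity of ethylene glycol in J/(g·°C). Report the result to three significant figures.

c = 2.29 J/(g·°C)

q_gained = (292.0 × 1.97) × (74.4 − 34.4) = 23010 J
q_lost = 115.2 × c × (161.6 − 74.4) = 10045.44 c
Set equal: c = 23010 / 10045.44 = 2.29 J/(g·°C)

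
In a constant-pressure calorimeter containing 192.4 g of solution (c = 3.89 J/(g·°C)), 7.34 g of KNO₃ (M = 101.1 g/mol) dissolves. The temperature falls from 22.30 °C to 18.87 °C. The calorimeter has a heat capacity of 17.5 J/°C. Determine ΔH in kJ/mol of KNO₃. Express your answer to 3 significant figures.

|ΔT| = |18.87 − 22.30| = 3.43 °C
|q_surr| = (192.4 × 3.89 + 17.5) × 3.43 = 765.936 × 3.43 = 2627 J
n(KNO₃) = 7.34 / 101.1 = 0.07260 mol
Temperature fell, so q_rxn = +|q_surr| = 2.627 kJ
ΔH = q_rxn / n = 36.18 kJ/mol

ΔH = 36.2 kJ/mol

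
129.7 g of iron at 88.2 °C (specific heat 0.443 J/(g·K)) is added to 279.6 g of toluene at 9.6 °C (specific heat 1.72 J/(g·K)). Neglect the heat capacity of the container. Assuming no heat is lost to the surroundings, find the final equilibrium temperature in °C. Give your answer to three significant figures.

Heat lost by iron = heat gained by toluene.
(129.7)(0.443)(88.2 − T) = (279.6)(1.72)(T − 9.6)
57.4571 (88.2 − T) = 480.912 (T − 9.6)
5067.7 − 57.4571 T = 480.912 T − 4616.8
9684.5 = 538.3691 T
T = 17.99 °C

T_f = 18.0 °C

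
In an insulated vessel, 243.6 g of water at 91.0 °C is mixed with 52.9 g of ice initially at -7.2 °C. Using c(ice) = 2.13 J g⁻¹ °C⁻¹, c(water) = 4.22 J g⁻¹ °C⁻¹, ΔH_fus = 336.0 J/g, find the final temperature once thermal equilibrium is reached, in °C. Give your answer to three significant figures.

T_f = 59.9 °C

Heat to bring ice to 0 °C and melt it: q₁ = 52.9×2.13×7.2 + 52.9×336.0 = 18586 J
Heat the water can supply cooling to 0 °C: 243.6×4.22×91.0 = 93547.3 J > q₁, so all ice melts.
Energy balance: 243.6×4.22×(91.0 − T) = 18586 + 52.9×4.22×(T − 0)
1027.992(91.0 − T) = 18586 + 223.238 T
93547.3 − 18586 = 1251.230 T
T = 74961.3 / 1251.230 = 59.91 °C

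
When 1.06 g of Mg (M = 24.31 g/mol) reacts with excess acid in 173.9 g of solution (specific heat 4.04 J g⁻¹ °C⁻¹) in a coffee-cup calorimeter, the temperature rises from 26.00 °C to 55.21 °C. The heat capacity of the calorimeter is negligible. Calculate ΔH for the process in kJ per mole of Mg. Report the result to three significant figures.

|ΔT| = |55.21 − 26.00| = 29.21 °C
|q_surr| = (173.9 × 4.04) × 29.21 = 702.556 × 29.21 = 20520 J
n(Mg) = 1.06 / 24.31 = 0.04360 mol
Temperature rose, so q_rxn = −|q_surr| = -20.52 kJ
ΔH = q_rxn / n = -470.6 kJ/mol

ΔH = -471 kJ/mol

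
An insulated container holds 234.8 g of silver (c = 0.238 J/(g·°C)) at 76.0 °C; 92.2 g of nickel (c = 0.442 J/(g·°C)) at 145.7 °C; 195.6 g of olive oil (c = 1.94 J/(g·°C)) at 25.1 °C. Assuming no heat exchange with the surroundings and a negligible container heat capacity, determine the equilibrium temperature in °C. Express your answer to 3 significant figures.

Σ mᵢcᵢ(T − Tᵢ) = 0  ⇒  T = Σ mᵢcᵢTᵢ / Σ mᵢcᵢ
Σ mᵢcᵢ = 234.8×0.238 + 92.2×0.442 + 195.6×1.94 = 476.0988
Σ mᵢcᵢTᵢ = 55.8824×76.0 + 40.7524×145.7 + 379.464×25.1 = 19709
T = 19709 / 476.0988 = 41.40 °C

T_f = 41.4 °C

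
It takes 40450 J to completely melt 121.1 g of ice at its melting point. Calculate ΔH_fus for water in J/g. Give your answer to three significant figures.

ΔH_fus = q / m = 40450 / 121.1 = 334 J/g

ΔH_fus = 334 J/g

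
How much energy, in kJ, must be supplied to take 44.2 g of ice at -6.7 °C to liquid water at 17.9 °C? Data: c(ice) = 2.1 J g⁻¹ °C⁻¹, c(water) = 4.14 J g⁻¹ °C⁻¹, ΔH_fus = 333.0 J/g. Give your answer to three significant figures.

q = 18.6 kJ

q1 (heat ice -6.7→0.0 °C): 44.2 × 2.1 × 6.7 = 622 J
q2 (melt at 0 °C): 44.2 × 333.0 = 14719 J
q3 (heat water 0.0→17.9 °C): 44.2 × 4.14 × 17.9 = 3275 J
Total: 622 + 14719 + 3275 = 18616 J = 18.6 kJ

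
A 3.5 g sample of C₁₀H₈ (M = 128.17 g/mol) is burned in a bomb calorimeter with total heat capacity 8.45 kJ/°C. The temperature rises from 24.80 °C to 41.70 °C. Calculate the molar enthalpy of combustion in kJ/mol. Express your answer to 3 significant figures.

ΔT = 41.70 − 24.80 = 16.90 °C
q_cal = C_cal × ΔT = 8.45 × 16.90 = 142.805 kJ
n = 3.5 / 128.17 = 0.02731 mol
q_rxn = −q_cal = -142.805 kJ
ΔH = -142.805 / 0.02731 = -5229 kJ/mol

ΔH = -5230 kJ/mol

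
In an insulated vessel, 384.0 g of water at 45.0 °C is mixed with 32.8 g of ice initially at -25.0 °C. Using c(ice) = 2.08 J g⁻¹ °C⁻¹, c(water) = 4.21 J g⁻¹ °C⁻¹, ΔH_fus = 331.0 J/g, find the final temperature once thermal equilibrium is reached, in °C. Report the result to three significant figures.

T_f = 34.3 °C

Heat to bring ice to 0 °C and melt it: q₁ = 32.8×2.08×25.0 + 32.8×331.0 = 12562 J
Heat the water can supply cooling to 0 °C: 384.0×4.21×45.0 = 72748.8 J > q₁, so all ice melts.
Energy balance: 384.0×4.21×(45.0 − T) = 12562 + 32.8×4.21×(T − 0)
1616.64(45.0 − T) = 12562 + 138.088 T
72748.8 − 12562 = 1754.728 T
T = 60186.8 / 1754.728 = 34.30 °C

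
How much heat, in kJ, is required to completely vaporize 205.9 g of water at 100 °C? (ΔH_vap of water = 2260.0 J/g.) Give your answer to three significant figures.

q = 465 kJ

q = m × ΔH_vap = 205.9 × 2260.0 = 465300 J = 465 kJ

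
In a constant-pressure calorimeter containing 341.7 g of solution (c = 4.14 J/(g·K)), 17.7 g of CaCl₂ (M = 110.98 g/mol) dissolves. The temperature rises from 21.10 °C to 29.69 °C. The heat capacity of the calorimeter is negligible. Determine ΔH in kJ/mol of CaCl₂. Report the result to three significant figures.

|ΔT| = |29.69 − 21.10| = 8.59 °C
|q_surr| = (341.7 × 4.14) × 8.59 = 1414.638 × 8.59 = 12150 J
n(CaCl₂) = 17.7 / 110.98 = 0.1595 mol
Temperature rose, so q_rxn = −|q_surr| = -12.15 kJ
ΔH = q_rxn / n = -76.18 kJ/mol

ΔH = -76.2 kJ/mol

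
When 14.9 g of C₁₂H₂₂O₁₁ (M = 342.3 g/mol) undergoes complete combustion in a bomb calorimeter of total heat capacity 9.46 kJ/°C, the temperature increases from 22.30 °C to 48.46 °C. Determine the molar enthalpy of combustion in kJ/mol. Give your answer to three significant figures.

ΔT = 48.46 − 22.30 = 26.16 °C
q_cal = C_cal × ΔT = 9.46 × 26.16 = 247.4736 kJ
n = 14.9 / 342.3 = 0.04353 mol
q_rxn = −q_cal = -247.4736 kJ
ΔH = -247.4736 / 0.04353 = -5685 kJ/mol

ΔH = -5690 kJ/mol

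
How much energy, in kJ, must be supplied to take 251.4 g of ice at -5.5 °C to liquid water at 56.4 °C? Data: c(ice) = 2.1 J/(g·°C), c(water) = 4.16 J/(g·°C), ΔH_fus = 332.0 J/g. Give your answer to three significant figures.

q1 (heat ice -5.5→0.0 °C): 251.4 × 2.1 × 5.5 = 2904 J
q2 (melt at 0 °C): 251.4 × 332.0 = 83465 J
q3 (heat water 0.0→56.4 °C): 251.4 × 4.16 × 56.4 = 58984 J
Total: 2904 + 83465 + 58984 = 145353 J = 145 kJ

q = 145 kJ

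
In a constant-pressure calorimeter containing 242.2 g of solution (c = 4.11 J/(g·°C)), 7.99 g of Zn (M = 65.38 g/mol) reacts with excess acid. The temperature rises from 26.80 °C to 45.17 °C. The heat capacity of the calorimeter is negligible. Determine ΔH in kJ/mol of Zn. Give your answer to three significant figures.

|ΔT| = |45.17 − 26.80| = 18.37 °C
|q_surr| = (242.2 × 4.11) × 18.37 = 995.442 × 18.37 = 18290 J
n(Zn) = 7.99 / 65.38 = 0.1222 mol
Temperature rose, so q_rxn = −|q_surr| = -18.29 kJ
ΔH = q_rxn / n = -149.7 kJ/mol

ΔH = -150 kJ/mol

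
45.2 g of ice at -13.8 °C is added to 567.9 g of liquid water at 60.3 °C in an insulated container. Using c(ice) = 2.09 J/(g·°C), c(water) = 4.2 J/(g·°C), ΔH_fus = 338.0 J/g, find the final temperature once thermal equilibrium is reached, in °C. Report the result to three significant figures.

T_f = 49.4 °C

Heat to bring ice to 0 °C and melt it: q₁ = 45.2×2.09×13.8 + 45.2×338.0 = 16581 J
Heat the water can supply cooling to 0 °C: 567.9×4.2×60.3 = 143826 J > q₁, so all ice melts.
Energy balance: 567.9×4.2×(60.3 − T) = 16581 + 45.2×4.2×(T − 0)
2385.18(60.3 − T) = 16581 + 189.84 T
143826 − 16581 = 2575.02 T
T = 127245 / 2575.02 = 49.42 °C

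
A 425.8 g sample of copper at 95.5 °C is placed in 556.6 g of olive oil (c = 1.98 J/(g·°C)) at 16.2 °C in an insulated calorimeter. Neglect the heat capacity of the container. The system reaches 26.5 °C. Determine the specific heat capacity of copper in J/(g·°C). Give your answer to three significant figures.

q_gained = (556.6 × 1.98) × (26.5 − 16.2) = 11350 J
q_lost = 425.8 × c × (95.5 − 26.5) = 29380.2 c
Set equal: c = 11350 / 29380.2 = 0.386 J/(g·°C)

c = 0.386 J/(g·°C)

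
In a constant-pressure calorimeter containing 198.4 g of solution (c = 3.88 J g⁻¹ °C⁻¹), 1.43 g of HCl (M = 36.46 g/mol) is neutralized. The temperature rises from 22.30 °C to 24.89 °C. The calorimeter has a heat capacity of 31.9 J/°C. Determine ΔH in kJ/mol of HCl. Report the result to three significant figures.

ΔH = -52.9 kJ/mol

|ΔT| = |24.89 − 22.30| = 2.59 °C
|q_surr| = (198.4 × 3.88 + 31.9) × 2.59 = 801.692 × 2.59 = 2076 J
n(HCl) = 1.43 / 36.46 = 0.03922 mol
Temperature rose, so q_rxn = −|q_surr| = -2.076 kJ
ΔH = q_rxn / n = -52.93 kJ/mol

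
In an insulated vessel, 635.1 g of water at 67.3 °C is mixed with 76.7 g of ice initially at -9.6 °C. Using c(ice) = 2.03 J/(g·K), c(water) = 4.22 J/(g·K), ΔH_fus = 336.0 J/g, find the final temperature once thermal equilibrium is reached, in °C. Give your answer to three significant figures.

T_f = 51.0 °C

Heat to bring ice to 0 °C and melt it: q₁ = 76.7×2.03×9.6 + 76.7×336.0 = 27266 J
Heat the water can supply cooling to 0 °C: 635.1×4.22×67.3 = 180372 J > q₁, so all ice melts.
Energy balance: 635.1×4.22×(67.3 − T) = 27266 + 76.7×4.22×(T − 0)
2680.122(67.3 − T) = 27266 + 323.674 T
180372 − 27266 = 3003.796 T
T = 153106 / 3003.796 = 50.97 °C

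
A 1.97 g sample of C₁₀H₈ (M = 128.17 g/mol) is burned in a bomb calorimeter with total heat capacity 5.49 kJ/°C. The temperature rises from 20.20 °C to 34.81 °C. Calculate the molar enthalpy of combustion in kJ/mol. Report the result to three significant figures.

ΔH = -5220 kJ/mol

ΔT = 34.81 − 20.20 = 14.61 °C
q_cal = C_cal × ΔT = 5.49 × 14.61 = 80.2089 kJ
n = 1.97 / 128.17 = 0.01537 mol
q_rxn = −q_cal = -80.2089 kJ
ΔH = -80.2089 / 0.01537 = -5219 kJ/mol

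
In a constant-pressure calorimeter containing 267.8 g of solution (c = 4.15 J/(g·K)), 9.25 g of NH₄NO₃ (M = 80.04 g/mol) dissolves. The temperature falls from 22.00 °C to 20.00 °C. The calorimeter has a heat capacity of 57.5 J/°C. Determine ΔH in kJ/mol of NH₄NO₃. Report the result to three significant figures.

ΔH = 20.2 kJ/mol

|ΔT| = |20.00 − 22.00| = 2.00 °C
|q_surr| = (267.8 × 4.15 + 57.5) × 2.00 = 1168.87 × 2.00 = 2338 J
n(NH₄NO₃) = 9.25 / 80.04 = 0.1156 mol
Temperature fell, so q_rxn = +|q_surr| = 2.338 kJ
ΔH = q_rxn / n = 20.22 kJ/mol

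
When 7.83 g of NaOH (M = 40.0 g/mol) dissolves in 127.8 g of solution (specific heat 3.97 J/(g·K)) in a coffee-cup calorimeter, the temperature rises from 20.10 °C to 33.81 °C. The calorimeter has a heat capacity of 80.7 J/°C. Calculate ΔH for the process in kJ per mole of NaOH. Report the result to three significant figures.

ΔH = -41.2 kJ/mol

|ΔT| = |33.81 − 20.10| = 13.71 °C
|q_surr| = (127.8 × 3.97 + 80.7) × 13.71 = 588.066 × 13.71 = 8062 J
n(NaOH) = 7.83 / 40.0 = 0.1958 mol
Temperature rose, so q_rxn = −|q_surr| = -8.062 kJ
ΔH = q_rxn / n = -41.17 kJ/mol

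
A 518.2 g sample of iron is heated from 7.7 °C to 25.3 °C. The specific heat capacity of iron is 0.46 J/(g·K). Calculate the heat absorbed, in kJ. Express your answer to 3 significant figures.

q = 4.20 kJ

q = m c ΔT = 518.2 × 0.46 × (25.3 − 7.7)
q = 518.2 × 0.46 × 17.6 = 4195 J = 4.20 kJ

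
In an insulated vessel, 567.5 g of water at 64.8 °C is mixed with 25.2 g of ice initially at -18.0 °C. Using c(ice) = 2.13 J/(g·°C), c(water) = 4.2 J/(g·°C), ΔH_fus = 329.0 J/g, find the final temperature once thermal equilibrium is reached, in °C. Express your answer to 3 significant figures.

Heat to bring ice to 0 °C and melt it: q₁ = 25.2×2.13×18.0 + 25.2×329.0 = 9257.0 J
Heat the water can supply cooling to 0 °C: 567.5×4.2×64.8 = 154451 J > q₁, so all ice melts.
Energy balance: 567.5×4.2×(64.8 − T) = 9257.0 + 25.2×4.2×(T − 0)
2383.5(64.8 − T) = 9257.0 + 105.84 T
154451 − 9257.0 = 2489.34 T
T = 145194.0 / 2489.34 = 58.33 °C

T_f = 58.3 °C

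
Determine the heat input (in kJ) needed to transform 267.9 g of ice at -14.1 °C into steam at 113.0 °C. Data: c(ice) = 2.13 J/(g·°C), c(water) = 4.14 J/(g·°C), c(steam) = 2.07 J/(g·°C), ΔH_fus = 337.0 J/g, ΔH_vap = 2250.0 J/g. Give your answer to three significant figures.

q1 (heat ice -14.1→0.0 °C): 267.9 × 2.13 × 14.1 = 8046 J
q2 (melt at 0 °C): 267.9 × 337.0 = 90282 J
q3 (heat water 0.0→100.0 °C): 267.9 × 4.14 × 100.0 = 110911 J
q4 (vaporize at 100 °C): 267.9 × 2250.0 = 602775 J
q5 (heat steam 100.0→113.0 °C): 267.9 × 2.07 × 13.0 = 7209 J
Total: 8046 + 90282 + 110911 + 602775 + 7209 = 819223 J = 819 kJ

q = 819 kJ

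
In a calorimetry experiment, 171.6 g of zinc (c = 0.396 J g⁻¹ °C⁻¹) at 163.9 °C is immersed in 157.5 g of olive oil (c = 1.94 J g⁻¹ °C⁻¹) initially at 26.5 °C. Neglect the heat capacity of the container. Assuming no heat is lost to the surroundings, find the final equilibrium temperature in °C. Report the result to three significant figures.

T_f = 51.5 °C

Heat lost by zinc = heat gained by olive oil.
(171.6)(0.396)(163.9 − T) = (157.5)(1.94)(T − 26.5)
67.9536 (163.9 − T) = 305.55 (T − 26.5)
11138 − 67.9536 T = 305.55 T − 8097.1
19235.1 = 373.5036 T
T = 51.50 °C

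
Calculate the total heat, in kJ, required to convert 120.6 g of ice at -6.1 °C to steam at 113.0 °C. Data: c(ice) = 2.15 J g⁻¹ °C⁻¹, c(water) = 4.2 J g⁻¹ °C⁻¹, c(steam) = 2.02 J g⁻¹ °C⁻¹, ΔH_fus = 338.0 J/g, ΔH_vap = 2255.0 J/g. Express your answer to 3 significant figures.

q = 368 kJ

q1 (heat ice -6.1→0.0 °C): 120.6 × 2.15 × 6.1 = 1582 J
q2 (melt at 0 °C): 120.6 × 338.0 = 40763 J
q3 (heat water 0.0→100.0 °C): 120.6 × 4.2 × 100.0 = 50652 J
q4 (vaporize at 100 °C): 120.6 × 2255.0 = 271953 J
q5 (heat steam 100.0→113.0 °C): 120.6 × 2.02 × 13.0 = 3167 J
Total: 1582 + 40763 + 50652 + 271953 + 3167 = 368117 J = 368 kJ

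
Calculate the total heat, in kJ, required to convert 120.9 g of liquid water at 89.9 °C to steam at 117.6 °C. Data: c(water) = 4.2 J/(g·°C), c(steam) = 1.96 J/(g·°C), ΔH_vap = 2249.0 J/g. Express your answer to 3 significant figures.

q = 281 kJ

q1 (heat water 89.9→100.0 °C): 120.9 × 4.2 × 10.1 = 5129 J
q2 (vaporize at 100 °C): 120.9 × 2249.0 = 271904 J
q3 (heat steam 100.0→117.6 °C): 120.9 × 1.96 × 17.6 = 4171 J
Total: 5129 + 271904 + 4171 = 281204 J = 281 kJ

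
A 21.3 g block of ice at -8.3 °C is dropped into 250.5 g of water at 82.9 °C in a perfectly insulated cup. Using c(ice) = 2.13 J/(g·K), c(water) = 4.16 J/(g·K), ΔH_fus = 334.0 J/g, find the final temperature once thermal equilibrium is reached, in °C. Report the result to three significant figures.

T_f = 69.8 °C

Heat to bring ice to 0 °C and melt it: q₁ = 21.3×2.13×8.3 + 21.3×334.0 = 7490.8 J
Heat the water can supply cooling to 0 °C: 250.5×4.16×82.9 = 86388.4 J > q₁, so all ice melts.
Energy balance: 250.5×4.16×(82.9 − T) = 7490.8 + 21.3×4.16×(T − 0)
1042.08(82.9 − T) = 7490.8 + 88.608 T
86388.4 − 7490.8 = 1130.688 T
T = 78897.6 / 1130.688 = 69.78 °C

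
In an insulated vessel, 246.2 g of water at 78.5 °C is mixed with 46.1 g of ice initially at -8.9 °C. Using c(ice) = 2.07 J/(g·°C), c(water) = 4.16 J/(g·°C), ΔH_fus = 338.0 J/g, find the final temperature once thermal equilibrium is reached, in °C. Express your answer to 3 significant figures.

T_f = 52.6 °C

Heat to bring ice to 0 °C and melt it: q₁ = 46.1×2.07×8.9 + 46.1×338.0 = 16431 J
Heat the water can supply cooling to 0 °C: 246.2×4.16×78.5 = 80399.1 J > q₁, so all ice melts.
Energy balance: 246.2×4.16×(78.5 − T) = 16431 + 46.1×4.16×(T − 0)
1024.192(78.5 − T) = 16431 + 191.776 T
80399.1 − 16431 = 1215.968 T
T = 63968.1 / 1215.968 = 52.61 °C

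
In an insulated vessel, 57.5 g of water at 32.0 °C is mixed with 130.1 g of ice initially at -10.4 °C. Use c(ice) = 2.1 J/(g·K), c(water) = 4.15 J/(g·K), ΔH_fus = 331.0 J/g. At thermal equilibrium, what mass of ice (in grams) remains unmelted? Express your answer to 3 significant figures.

m_ice remaining = 116 g

Heat to warm all ice to 0 °C: 130.1×2.1×10.4 = 2841.4 J
Heat released by water cooling to 0 °C: 57.5×4.15×32.0 = 7636.0 J
7636.0 J < 2841.4 + 130.1×331.0 = 45904.5 J, so not all ice melts; final T = 0 °C.
Heat left for melting: 7636.0 − 2841.4 = 4794.6 J
Mass melted = 4794.6 / 331.0 = 14.49 g
Ice remaining = 130.1 − 14.49 = 115.61 g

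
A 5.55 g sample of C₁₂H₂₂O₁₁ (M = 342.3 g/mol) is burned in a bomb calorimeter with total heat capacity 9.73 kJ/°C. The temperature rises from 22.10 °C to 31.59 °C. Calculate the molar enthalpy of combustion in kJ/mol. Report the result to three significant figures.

ΔH = -5690 kJ/mol

ΔT = 31.59 − 22.10 = 9.49 °C
q_cal = C_cal × ΔT = 9.73 × 9.49 = 92.3377 kJ
n = 5.55 / 342.3 = 0.016214 mol
q_rxn = −q_cal = -92.3377 kJ
ΔH = -92.3377 / 0.016214 = -5694.9 kJ/mol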